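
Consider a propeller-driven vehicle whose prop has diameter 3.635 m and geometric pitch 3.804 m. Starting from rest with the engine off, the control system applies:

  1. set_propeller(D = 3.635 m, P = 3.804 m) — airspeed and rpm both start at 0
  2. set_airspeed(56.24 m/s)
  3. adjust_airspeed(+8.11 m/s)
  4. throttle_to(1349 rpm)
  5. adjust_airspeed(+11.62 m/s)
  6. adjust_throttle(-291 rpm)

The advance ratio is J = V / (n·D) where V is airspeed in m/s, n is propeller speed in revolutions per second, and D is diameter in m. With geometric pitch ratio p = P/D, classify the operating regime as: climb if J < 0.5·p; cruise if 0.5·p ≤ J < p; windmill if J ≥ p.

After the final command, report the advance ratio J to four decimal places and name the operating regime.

J = 1.1852, regime = windmill

set_propeller: D = 3.635 m, P = 3.804 m (p = P/D = 1.046492); state ← (V=0, rpm=0)
set_airspeed(56.24): V ← 56.24 m/s
adjust_airspeed(+8.11): V ← 56.24 +8.11 = 64.35 m/s
throttle_to(1349): rpm ← 1349
adjust_airspeed(+11.62): V ← 64.35 +11.62 = 75.97 m/s
adjust_throttle(-291): rpm ← 1349 -291 = 1058
final state: V = 75.97 m/s, rpm = 1058 → n = rpm/60 = 17.633333 rev/s
J = V / (n·D) = 75.97 / (17.633333 × 3.635) = 1.185232
regime bands: climb J<0.5232 | cruise [0.5232, 1.0465) | windmill J≥1.0465
J = 1.1852 → windmill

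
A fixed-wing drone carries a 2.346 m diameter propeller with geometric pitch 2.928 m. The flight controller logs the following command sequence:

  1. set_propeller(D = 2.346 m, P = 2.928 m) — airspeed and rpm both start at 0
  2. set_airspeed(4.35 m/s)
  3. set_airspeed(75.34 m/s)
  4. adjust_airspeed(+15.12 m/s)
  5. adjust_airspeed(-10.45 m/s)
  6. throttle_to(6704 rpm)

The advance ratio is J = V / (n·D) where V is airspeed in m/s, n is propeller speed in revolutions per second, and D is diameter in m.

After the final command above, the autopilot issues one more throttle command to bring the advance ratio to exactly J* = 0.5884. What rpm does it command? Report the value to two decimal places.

rpm = 3477.72

set_propeller: D = 2.346 m, P = 2.928 m (p = P/D = 1.248082); state ← (V=0, rpm=0)
set_airspeed(4.35): V ← 4.35 m/s
set_airspeed(75.34): V ← 75.34 m/s
adjust_airspeed(+15.12): V ← 75.34 +15.12 = 90.46 m/s
adjust_airspeed(-10.45): V ← 90.46 -10.45 = 80.01 m/s
throttle_to(6704): rpm ← 6704
final state: V = 80.01 m/s, rpm = 6704 → n = rpm/60 = 111.733333 rev/s
target J* = 0.5884; solve J* = V/(n·D) for n: n = V/(J*·D) = 80.01/(0.5884 × 2.346) = 57.962032 rev/s
rpm = 60·n = 3477.721890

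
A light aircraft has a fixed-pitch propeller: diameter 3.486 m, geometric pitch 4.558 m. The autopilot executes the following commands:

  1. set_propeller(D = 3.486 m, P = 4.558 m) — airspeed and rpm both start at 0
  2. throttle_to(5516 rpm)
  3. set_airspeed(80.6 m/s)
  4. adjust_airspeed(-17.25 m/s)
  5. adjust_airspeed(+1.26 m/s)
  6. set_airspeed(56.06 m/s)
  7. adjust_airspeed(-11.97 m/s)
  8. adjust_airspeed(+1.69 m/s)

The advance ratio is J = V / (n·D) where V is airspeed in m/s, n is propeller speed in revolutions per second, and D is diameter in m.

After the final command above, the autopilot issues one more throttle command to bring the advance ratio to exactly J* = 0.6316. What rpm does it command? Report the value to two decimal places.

set_propeller: D = 3.486 m, P = 4.558 m (p = P/D = 1.307516); state ← (V=0, rpm=0)
throttle_to(5516): rpm ← 5516
set_airspeed(80.6): V ← 80.6 m/s
adjust_airspeed(-17.25): V ← 80.6 -17.25 = 63.35 m/s
adjust_airspeed(+1.26): V ← 63.35 +1.26 = 64.61 m/s
set_airspeed(56.06): V ← 56.06 m/s
adjust_airspeed(-11.97): V ← 56.06 -11.97 = 44.09 m/s
adjust_airspeed(+1.69): V ← 44.09 +1.69 = 45.78 m/s
final state: V = 45.78 m/s, rpm = 5516 → n = rpm/60 = 91.933333 rev/s
target J* = 0.6316; solve J* = V/(n·D) for n: n = V/(J*·D) = 45.78/(0.6316 × 3.486) = 20.792480 rev/s
rpm = 60·n = 1247.548776

rpm = 1247.55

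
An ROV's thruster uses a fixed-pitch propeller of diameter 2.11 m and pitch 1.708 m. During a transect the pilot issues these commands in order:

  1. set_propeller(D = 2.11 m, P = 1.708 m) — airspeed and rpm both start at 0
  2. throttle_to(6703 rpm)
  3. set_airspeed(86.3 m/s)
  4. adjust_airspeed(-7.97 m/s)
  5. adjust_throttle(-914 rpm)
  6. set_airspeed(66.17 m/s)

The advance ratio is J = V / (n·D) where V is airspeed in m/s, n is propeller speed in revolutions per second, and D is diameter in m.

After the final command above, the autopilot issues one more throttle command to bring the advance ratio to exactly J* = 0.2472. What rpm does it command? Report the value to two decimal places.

set_propeller: D = 2.11 m, P = 1.708 m (p = P/D = 0.809479); state ← (V=0, rpm=0)
throttle_to(6703): rpm ← 6703
set_airspeed(86.3): V ← 86.3 m/s
adjust_airspeed(-7.97): V ← 86.3 -7.97 = 78.33 m/s
adjust_throttle(-914): rpm ← 6703 -914 = 5789
set_airspeed(66.17): V ← 66.17 m/s
final state: V = 66.17 m/s, rpm = 5789 → n = rpm/60 = 96.483333 rev/s
target J* = 0.2472; solve J* = V/(n·D) for n: n = V/(J*·D) = 66.17/(0.2472 × 2.11) = 126.861608 rev/s
rpm = 60·n = 7611.696498

rpm = 7611.70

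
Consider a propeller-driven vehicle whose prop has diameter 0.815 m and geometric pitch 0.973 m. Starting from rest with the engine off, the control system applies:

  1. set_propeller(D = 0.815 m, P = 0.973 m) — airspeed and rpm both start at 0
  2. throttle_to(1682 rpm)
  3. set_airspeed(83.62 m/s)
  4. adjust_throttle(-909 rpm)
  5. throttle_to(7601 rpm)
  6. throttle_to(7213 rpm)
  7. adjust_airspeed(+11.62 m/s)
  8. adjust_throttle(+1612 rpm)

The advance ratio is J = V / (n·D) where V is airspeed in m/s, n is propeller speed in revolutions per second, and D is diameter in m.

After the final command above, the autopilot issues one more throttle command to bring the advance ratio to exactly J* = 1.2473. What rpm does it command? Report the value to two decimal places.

set_propeller: D = 0.815 m, P = 0.973 m (p = P/D = 1.193865); state ← (V=0, rpm=0)
throttle_to(1682): rpm ← 1682
set_airspeed(83.62): V ← 83.62 m/s
adjust_throttle(-909): rpm ← 1682 -909 = 773
throttle_to(7601): rpm ← 7601
throttle_to(7213): rpm ← 7213
adjust_airspeed(+11.62): V ← 83.62 +11.62 = 95.24 m/s
adjust_throttle(+1612): rpm ← 7213 +1612 = 8825
final state: V = 95.24 m/s, rpm = 8825 → n = rpm/60 = 147.083333 rev/s
target J* = 1.2473; solve J* = V/(n·D) for n: n = V/(J*·D) = 95.24/(1.2473 × 0.815) = 93.689486 rev/s
rpm = 60·n = 5621.369151

rpm = 5621.37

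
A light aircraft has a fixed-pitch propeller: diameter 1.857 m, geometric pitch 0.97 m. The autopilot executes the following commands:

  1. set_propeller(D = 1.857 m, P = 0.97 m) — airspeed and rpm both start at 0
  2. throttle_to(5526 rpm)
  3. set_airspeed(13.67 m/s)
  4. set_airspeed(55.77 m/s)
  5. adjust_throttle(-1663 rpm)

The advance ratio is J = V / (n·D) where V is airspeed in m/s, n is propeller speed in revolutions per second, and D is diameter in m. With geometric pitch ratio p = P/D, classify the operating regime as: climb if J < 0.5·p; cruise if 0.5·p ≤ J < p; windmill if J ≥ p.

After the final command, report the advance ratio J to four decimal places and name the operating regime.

set_propeller: D = 1.857 m, P = 0.97 m (p = P/D = 0.522348); state ← (V=0, rpm=0)
throttle_to(5526): rpm ← 5526
set_airspeed(13.67): V ← 13.67 m/s
set_airspeed(55.77): V ← 55.77 m/s
adjust_throttle(-1663): rpm ← 5526 -1663 = 3863
final state: V = 55.77 m/s, rpm = 3863 → n = rpm/60 = 64.383333 rev/s
J = V / (n·D) = 55.77 / (64.383333 × 1.857) = 0.466461
regime bands: climb J<0.2612 | cruise [0.2612, 0.5223) | windmill J≥0.5223
J = 0.4665 → cruise

J = 0.4665, regime = cruise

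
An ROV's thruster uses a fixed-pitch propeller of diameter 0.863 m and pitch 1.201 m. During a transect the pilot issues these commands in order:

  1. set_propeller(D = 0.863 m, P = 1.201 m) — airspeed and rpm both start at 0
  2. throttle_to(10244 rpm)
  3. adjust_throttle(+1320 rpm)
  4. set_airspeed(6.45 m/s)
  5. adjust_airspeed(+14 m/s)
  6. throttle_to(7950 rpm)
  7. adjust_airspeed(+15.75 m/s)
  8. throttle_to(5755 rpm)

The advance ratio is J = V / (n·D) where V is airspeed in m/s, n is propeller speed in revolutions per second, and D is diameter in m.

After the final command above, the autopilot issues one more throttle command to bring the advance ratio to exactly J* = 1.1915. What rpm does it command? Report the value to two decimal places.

rpm = 2112.30

set_propeller: D = 0.863 m, P = 1.201 m (p = P/D = 1.391657); state ← (V=0, rpm=0)
throttle_to(10244): rpm ← 10244
adjust_throttle(+1320): rpm ← 10244 +1320 = 11564
set_airspeed(6.45): V ← 6.45 m/s
adjust_airspeed(+14): V ← 6.45 +14 = 20.45 m/s
throttle_to(7950): rpm ← 7950
adjust_airspeed(+15.75): V ← 20.45 +15.75 = 36.2 m/s
throttle_to(5755): rpm ← 5755
final state: V = 36.2 m/s, rpm = 5755 → n = rpm/60 = 95.916667 rev/s
target J* = 1.1915; solve J* = V/(n·D) for n: n = V/(J*·D) = 36.2/(1.1915 × 0.863) = 35.204950 rev/s
rpm = 60·n = 2112.296982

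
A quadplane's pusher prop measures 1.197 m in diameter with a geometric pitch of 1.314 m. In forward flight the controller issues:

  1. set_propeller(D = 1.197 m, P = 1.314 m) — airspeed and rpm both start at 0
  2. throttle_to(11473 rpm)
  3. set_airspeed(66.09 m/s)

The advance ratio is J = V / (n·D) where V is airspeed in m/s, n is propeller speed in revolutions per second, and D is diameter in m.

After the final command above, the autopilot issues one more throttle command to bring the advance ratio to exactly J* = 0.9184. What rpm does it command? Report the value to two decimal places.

rpm = 3607.12

set_propeller: D = 1.197 m, P = 1.314 m (p = P/D = 1.097744); state ← (V=0, rpm=0)
throttle_to(11473): rpm ← 11473
set_airspeed(66.09): V ← 66.09 m/s
final state: V = 66.09 m/s, rpm = 11473 → n = rpm/60 = 191.216667 rev/s
target J* = 0.9184; solve J* = V/(n·D) for n: n = V/(J*·D) = 66.09/(0.9184 × 1.197) = 60.118720 rev/s
rpm = 60·n = 3607.123209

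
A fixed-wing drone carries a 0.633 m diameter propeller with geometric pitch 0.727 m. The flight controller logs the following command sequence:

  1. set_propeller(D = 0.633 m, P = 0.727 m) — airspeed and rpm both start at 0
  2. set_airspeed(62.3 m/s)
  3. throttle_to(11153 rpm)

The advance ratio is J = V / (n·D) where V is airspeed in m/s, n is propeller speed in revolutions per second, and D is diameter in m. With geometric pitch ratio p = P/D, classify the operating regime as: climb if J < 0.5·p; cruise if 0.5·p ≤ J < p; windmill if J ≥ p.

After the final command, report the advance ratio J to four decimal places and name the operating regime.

set_propeller: D = 0.633 m, P = 0.727 m (p = P/D = 1.148499); state ← (V=0, rpm=0)
set_airspeed(62.3): V ← 62.3 m/s
throttle_to(11153): rpm ← 11153
final state: V = 62.3 m/s, rpm = 11153 → n = rpm/60 = 185.883333 rev/s
J = V / (n·D) = 62.3 / (185.883333 × 0.633) = 0.529473
regime bands: climb J<0.5742 | cruise [0.5742, 1.1485) | windmill J≥1.1485
J = 0.5295 → climb

J = 0.5295, regime = climb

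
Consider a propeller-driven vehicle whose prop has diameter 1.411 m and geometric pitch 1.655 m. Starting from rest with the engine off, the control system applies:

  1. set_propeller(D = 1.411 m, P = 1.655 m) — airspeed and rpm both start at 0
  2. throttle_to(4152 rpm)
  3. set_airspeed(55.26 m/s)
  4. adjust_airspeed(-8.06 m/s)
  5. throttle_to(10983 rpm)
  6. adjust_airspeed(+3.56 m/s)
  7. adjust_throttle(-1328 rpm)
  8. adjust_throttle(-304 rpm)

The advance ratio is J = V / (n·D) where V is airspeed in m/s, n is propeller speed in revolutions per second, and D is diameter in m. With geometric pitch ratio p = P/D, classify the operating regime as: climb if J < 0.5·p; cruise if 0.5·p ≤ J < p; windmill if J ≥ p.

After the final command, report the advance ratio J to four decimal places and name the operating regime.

set_propeller: D = 1.411 m, P = 1.655 m (p = P/D = 1.172927); state ← (V=0, rpm=0)
throttle_to(4152): rpm ← 4152
set_airspeed(55.26): V ← 55.26 m/s
adjust_airspeed(-8.06): V ← 55.26 -8.06 = 47.2 m/s
throttle_to(10983): rpm ← 10983
adjust_airspeed(+3.56): V ← 47.2 +3.56 = 50.76 m/s
adjust_throttle(-1328): rpm ← 10983 -1328 = 9655
adjust_throttle(-304): rpm ← 9655 -304 = 9351
final state: V = 50.76 m/s, rpm = 9351 → n = rpm/60 = 155.850000 rev/s
J = V / (n·D) = 50.76 / (155.850000 × 1.411) = 0.230828
regime bands: climb J<0.5865 | cruise [0.5865, 1.1729) | windmill J≥1.1729
J = 0.2308 → climb

J = 0.2308, regime = climb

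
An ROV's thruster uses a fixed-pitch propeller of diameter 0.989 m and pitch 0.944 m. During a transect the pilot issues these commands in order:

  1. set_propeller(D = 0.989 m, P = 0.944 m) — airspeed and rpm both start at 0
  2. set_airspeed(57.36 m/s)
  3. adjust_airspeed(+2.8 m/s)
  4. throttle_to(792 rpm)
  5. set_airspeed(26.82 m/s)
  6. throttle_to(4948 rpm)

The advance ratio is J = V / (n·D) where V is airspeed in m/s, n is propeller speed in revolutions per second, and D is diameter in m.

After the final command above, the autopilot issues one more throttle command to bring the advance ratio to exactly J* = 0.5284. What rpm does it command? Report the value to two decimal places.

rpm = 3079.29

set_propeller: D = 0.989 m, P = 0.944 m (p = P/D = 0.954499); state ← (V=0, rpm=0)
set_airspeed(57.36): V ← 57.36 m/s
adjust_airspeed(+2.8): V ← 57.36 +2.8 = 60.16 m/s
throttle_to(792): rpm ← 792
set_airspeed(26.82): V ← 26.82 m/s
throttle_to(4948): rpm ← 4948
final state: V = 26.82 m/s, rpm = 4948 → n = rpm/60 = 82.466667 rev/s
target J* = 0.5284; solve J* = V/(n·D) for n: n = V/(J*·D) = 26.82/(0.5284 × 0.989) = 51.321539 rev/s
rpm = 60·n = 3079.292352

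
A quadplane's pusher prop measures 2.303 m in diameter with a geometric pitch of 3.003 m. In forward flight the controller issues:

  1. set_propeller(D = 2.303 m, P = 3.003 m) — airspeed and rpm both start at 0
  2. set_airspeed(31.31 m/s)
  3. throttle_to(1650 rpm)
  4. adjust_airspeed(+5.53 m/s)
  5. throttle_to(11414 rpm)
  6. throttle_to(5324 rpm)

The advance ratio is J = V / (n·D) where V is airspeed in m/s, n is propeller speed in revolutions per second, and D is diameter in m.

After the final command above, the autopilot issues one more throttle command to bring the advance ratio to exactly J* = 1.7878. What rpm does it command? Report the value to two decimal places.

rpm = 536.86

set_propeller: D = 2.303 m, P = 3.003 m (p = P/D = 1.303951); state ← (V=0, rpm=0)
set_airspeed(31.31): V ← 31.31 m/s
throttle_to(1650): rpm ← 1650
adjust_airspeed(+5.53): V ← 31.31 +5.53 = 36.84 m/s
throttle_to(11414): rpm ← 11414
throttle_to(5324): rpm ← 5324
final state: V = 36.84 m/s, rpm = 5324 → n = rpm/60 = 88.733333 rev/s
target J* = 1.7878; solve J* = V/(n·D) for n: n = V/(J*·D) = 36.84/(1.7878 × 2.303) = 8.947604 rev/s
rpm = 60·n = 536.856235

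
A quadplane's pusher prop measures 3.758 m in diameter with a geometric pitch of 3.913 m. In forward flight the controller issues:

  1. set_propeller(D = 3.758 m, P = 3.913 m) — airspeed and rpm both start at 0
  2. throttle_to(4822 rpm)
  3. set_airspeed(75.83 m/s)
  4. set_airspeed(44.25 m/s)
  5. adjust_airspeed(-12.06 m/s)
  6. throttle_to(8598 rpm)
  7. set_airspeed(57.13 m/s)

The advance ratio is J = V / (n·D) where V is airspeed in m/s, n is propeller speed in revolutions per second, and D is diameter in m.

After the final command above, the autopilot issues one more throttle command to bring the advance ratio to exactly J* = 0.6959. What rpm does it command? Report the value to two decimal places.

set_propeller: D = 3.758 m, P = 3.913 m (p = P/D = 1.041245); state ← (V=0, rpm=0)
throttle_to(4822): rpm ← 4822
set_airspeed(75.83): V ← 75.83 m/s
set_airspeed(44.25): V ← 44.25 m/s
adjust_airspeed(-12.06): V ← 44.25 -12.06 = 32.19 m/s
throttle_to(8598): rpm ← 8598
set_airspeed(57.13): V ← 57.13 m/s
final state: V = 57.13 m/s, rpm = 8598 → n = rpm/60 = 143.300000 rev/s
target J* = 0.6959; solve J* = V/(n·D) for n: n = V/(J*·D) = 57.13/(0.6959 × 3.758) = 21.845431 rev/s
rpm = 60·n = 1310.725843

rpm = 1310.73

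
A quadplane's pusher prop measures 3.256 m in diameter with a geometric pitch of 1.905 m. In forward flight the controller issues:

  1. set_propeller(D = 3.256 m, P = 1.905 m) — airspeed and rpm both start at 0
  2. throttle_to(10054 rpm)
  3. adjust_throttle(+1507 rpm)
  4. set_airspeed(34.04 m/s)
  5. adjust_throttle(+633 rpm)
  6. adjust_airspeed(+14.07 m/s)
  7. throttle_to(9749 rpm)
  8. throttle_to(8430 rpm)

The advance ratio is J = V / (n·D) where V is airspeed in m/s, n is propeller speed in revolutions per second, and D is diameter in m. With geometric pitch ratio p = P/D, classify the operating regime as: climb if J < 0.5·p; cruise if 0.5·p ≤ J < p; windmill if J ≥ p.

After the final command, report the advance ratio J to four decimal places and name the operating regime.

J = 0.1052, regime = climb

set_propeller: D = 3.256 m, P = 1.905 m (p = P/D = 0.585074); state ← (V=0, rpm=0)
throttle_to(10054): rpm ← 10054
adjust_throttle(+1507): rpm ← 10054 +1507 = 11561
set_airspeed(34.04): V ← 34.04 m/s
adjust_throttle(+633): rpm ← 11561 +633 = 12194
adjust_airspeed(+14.07): V ← 34.04 +14.07 = 48.11 m/s
throttle_to(9749): rpm ← 9749
throttle_to(8430): rpm ← 8430
final state: V = 48.11 m/s, rpm = 8430 → n = rpm/60 = 140.500000 rev/s
J = V / (n·D) = 48.11 / (140.500000 × 3.256) = 0.105166
regime bands: climb J<0.2925 | cruise [0.2925, 0.5851) | windmill J≥0.5851
J = 0.1052 → climb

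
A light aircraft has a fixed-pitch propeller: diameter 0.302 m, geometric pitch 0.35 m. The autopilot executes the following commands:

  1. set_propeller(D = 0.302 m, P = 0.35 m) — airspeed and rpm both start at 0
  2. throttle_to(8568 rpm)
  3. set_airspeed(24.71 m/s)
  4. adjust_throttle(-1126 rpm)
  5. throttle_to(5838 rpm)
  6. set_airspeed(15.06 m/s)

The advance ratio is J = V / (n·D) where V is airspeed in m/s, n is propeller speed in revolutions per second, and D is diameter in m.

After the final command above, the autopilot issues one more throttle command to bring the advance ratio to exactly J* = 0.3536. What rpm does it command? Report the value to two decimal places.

set_propeller: D = 0.302 m, P = 0.35 m (p = P/D = 1.158940); state ← (V=0, rpm=0)
throttle_to(8568): rpm ← 8568
set_airspeed(24.71): V ← 24.71 m/s
adjust_throttle(-1126): rpm ← 8568 -1126 = 7442
throttle_to(5838): rpm ← 5838
set_airspeed(15.06): V ← 15.06 m/s
final state: V = 15.06 m/s, rpm = 5838 → n = rpm/60 = 97.300000 rev/s
target J* = 0.3536; solve J* = V/(n·D) for n: n = V/(J*·D) = 15.06/(0.3536 × 0.302) = 141.028138 rev/s
rpm = 60·n = 8461.688292

rpm = 8461.69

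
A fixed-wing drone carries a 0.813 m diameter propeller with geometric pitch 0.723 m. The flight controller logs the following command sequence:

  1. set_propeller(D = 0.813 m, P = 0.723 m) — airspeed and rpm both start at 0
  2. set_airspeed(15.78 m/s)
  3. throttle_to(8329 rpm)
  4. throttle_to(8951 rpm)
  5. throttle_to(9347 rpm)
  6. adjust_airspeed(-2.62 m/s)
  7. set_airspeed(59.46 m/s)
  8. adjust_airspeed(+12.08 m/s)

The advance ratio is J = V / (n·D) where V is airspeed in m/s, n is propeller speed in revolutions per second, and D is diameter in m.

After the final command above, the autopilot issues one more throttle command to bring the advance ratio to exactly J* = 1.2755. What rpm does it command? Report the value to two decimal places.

rpm = 4139.32

set_propeller: D = 0.813 m, P = 0.723 m (p = P/D = 0.889299); state ← (V=0, rpm=0)
set_airspeed(15.78): V ← 15.78 m/s
throttle_to(8329): rpm ← 8329
throttle_to(8951): rpm ← 8951
throttle_to(9347): rpm ← 9347
adjust_airspeed(-2.62): V ← 15.78 -2.62 = 13.16 m/s
set_airspeed(59.46): V ← 59.46 m/s
adjust_airspeed(+12.08): V ← 59.46 +12.08 = 71.54 m/s
final state: V = 71.54 m/s, rpm = 9347 → n = rpm/60 = 155.783333 rev/s
target J* = 1.2755; solve J* = V/(n·D) for n: n = V/(J*·D) = 71.54/(1.2755 × 0.813) = 68.988695 rev/s
rpm = 60·n = 4139.321675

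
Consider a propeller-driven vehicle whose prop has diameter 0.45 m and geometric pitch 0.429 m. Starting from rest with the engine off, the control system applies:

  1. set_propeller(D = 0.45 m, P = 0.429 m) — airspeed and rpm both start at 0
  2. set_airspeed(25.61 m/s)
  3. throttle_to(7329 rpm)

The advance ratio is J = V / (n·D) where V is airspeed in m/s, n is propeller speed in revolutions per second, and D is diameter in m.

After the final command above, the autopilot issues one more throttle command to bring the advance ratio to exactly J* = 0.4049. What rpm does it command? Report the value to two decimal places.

rpm = 8433.36

set_propeller: D = 0.45 m, P = 0.429 m (p = P/D = 0.953333); state ← (V=0, rpm=0)
set_airspeed(25.61): V ← 25.61 m/s
throttle_to(7329): rpm ← 7329
final state: V = 25.61 m/s, rpm = 7329 → n = rpm/60 = 122.150000 rev/s
target J* = 0.4049; solve J* = V/(n·D) for n: n = V/(J*·D) = 25.61/(0.4049 × 0.45) = 140.555967 rev/s
rpm = 60·n = 8433.358031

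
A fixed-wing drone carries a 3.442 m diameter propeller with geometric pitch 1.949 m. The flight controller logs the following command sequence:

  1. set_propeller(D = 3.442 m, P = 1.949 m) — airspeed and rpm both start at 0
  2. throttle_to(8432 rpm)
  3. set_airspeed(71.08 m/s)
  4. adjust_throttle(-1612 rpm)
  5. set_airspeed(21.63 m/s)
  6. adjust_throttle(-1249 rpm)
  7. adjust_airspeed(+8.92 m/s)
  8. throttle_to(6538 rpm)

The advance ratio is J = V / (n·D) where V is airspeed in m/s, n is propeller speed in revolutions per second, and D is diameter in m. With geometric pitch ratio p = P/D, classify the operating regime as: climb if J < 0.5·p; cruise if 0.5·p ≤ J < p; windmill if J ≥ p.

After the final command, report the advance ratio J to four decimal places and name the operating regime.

set_propeller: D = 3.442 m, P = 1.949 m (p = P/D = 0.566241); state ← (V=0, rpm=0)
throttle_to(8432): rpm ← 8432
set_airspeed(71.08): V ← 71.08 m/s
adjust_throttle(-1612): rpm ← 8432 -1612 = 6820
set_airspeed(21.63): V ← 21.63 m/s
adjust_throttle(-1249): rpm ← 6820 -1249 = 5571
adjust_airspeed(+8.92): V ← 21.63 +8.92 = 30.55 m/s
throttle_to(6538): rpm ← 6538
final state: V = 30.55 m/s, rpm = 6538 → n = rpm/60 = 108.966667 rev/s
J = V / (n·D) = 30.55 / (108.966667 × 3.442) = 0.081453
regime bands: climb J<0.2831 | cruise [0.2831, 0.5662) | windmill J≥0.5662
J = 0.0815 → climb

J = 0.0815, regime = climb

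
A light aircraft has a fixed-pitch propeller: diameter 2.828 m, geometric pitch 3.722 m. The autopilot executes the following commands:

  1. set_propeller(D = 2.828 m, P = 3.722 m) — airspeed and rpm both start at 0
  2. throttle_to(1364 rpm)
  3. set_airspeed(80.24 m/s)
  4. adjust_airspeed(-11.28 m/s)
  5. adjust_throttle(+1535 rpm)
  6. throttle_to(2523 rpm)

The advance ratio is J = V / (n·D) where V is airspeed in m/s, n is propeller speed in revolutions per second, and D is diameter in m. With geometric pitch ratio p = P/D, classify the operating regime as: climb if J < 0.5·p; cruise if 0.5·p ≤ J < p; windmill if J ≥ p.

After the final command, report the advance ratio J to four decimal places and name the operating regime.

set_propeller: D = 2.828 m, P = 3.722 m (p = P/D = 1.316124); state ← (V=0, rpm=0)
throttle_to(1364): rpm ← 1364
set_airspeed(80.24): V ← 80.24 m/s
adjust_airspeed(-11.28): V ← 80.24 -11.28 = 68.96 m/s
adjust_throttle(+1535): rpm ← 1364 +1535 = 2899
throttle_to(2523): rpm ← 2523
final state: V = 68.96 m/s, rpm = 2523 → n = rpm/60 = 42.050000 rev/s
J = V / (n·D) = 68.96 / (42.050000 × 2.828) = 0.579898
regime bands: climb J<0.6581 | cruise [0.6581, 1.3161) | windmill J≥1.3161
J = 0.5799 → climb

J = 0.5799, regime = climb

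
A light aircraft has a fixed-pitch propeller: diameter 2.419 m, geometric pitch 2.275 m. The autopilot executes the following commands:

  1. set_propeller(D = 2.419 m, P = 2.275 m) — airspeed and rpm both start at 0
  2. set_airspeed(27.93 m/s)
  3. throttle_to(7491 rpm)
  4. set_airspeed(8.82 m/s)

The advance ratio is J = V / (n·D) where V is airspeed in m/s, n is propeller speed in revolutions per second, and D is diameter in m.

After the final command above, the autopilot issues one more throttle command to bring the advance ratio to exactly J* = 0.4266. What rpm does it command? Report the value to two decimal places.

rpm = 512.82

set_propeller: D = 2.419 m, P = 2.275 m (p = P/D = 0.940471); state ← (V=0, rpm=0)
set_airspeed(27.93): V ← 27.93 m/s
throttle_to(7491): rpm ← 7491
set_airspeed(8.82): V ← 8.82 m/s
final state: V = 8.82 m/s, rpm = 7491 → n = rpm/60 = 124.850000 rev/s
target J* = 0.4266; solve J* = V/(n·D) for n: n = V/(J*·D) = 8.82/(0.4266 × 2.419) = 8.546964 rev/s
rpm = 60·n = 512.817829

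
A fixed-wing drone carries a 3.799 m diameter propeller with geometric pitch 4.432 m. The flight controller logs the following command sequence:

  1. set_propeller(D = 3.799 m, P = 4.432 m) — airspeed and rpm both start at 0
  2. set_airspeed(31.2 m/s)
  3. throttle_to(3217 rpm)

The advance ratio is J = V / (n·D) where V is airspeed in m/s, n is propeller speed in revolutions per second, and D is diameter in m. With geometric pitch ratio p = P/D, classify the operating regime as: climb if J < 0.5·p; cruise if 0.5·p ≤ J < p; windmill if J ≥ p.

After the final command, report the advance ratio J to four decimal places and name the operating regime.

J = 0.1532, regime = climb

set_propeller: D = 3.799 m, P = 4.432 m (p = P/D = 1.166623); state ← (V=0, rpm=0)
set_airspeed(31.2): V ← 31.2 m/s
throttle_to(3217): rpm ← 3217
final state: V = 31.2 m/s, rpm = 3217 → n = rpm/60 = 53.616667 rev/s
J = V / (n·D) = 31.2 / (53.616667 × 3.799) = 0.153174
regime bands: climb J<0.5833 | cruise [0.5833, 1.1666) | windmill J≥1.1666
J = 0.1532 → climb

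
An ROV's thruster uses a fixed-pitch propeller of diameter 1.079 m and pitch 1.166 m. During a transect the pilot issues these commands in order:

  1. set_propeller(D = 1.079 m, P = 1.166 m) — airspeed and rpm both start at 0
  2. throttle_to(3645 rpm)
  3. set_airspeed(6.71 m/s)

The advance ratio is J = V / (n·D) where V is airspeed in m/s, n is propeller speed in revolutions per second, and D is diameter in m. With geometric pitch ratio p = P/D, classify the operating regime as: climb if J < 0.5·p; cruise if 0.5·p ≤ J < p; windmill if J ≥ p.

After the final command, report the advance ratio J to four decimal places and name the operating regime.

J = 0.1024, regime = climb

set_propeller: D = 1.079 m, P = 1.166 m (p = P/D = 1.080630); state ← (V=0, rpm=0)
throttle_to(3645): rpm ← 3645
set_airspeed(6.71): V ← 6.71 m/s
final state: V = 6.71 m/s, rpm = 3645 → n = rpm/60 = 60.750000 rev/s
J = V / (n·D) = 6.71 / (60.750000 × 1.079) = 0.102366
regime bands: climb J<0.5403 | cruise [0.5403, 1.0806) | windmill J≥1.0806
J = 0.1024 → climb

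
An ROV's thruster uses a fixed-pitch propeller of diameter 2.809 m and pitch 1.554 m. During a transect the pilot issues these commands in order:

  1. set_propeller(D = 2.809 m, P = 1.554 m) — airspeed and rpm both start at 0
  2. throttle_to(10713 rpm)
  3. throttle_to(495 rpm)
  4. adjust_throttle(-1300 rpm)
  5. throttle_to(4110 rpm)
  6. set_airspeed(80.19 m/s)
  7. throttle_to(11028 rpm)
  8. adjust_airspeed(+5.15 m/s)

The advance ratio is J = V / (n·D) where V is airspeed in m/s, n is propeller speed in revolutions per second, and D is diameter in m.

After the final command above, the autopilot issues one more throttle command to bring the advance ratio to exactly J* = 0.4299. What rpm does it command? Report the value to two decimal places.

set_propeller: D = 2.809 m, P = 1.554 m (p = P/D = 0.553222); state ← (V=0, rpm=0)
throttle_to(10713): rpm ← 10713
throttle_to(495): rpm ← 495
adjust_throttle(-1300): rpm ← 495 -1300 = -805
throttle_to(4110): rpm ← 4110
set_airspeed(80.19): V ← 80.19 m/s
throttle_to(11028): rpm ← 11028
adjust_airspeed(+5.15): V ← 80.19 +5.15 = 85.34 m/s
final state: V = 85.34 m/s, rpm = 11028 → n = rpm/60 = 183.800000 rev/s
target J* = 0.4299; solve J* = V/(n·D) for n: n = V/(J*·D) = 85.34/(0.4299 × 2.809) = 70.669734 rev/s
rpm = 60·n = 4240.184016

rpm = 4240.18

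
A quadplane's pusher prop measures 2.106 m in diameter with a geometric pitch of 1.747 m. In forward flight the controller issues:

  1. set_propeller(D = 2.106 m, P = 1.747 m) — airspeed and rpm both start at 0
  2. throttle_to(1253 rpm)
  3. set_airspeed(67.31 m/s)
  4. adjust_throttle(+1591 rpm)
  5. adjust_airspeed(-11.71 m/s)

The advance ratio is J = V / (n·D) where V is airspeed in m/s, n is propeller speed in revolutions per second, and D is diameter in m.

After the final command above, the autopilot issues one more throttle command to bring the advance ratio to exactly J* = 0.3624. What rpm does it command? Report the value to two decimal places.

rpm = 4370.99

set_propeller: D = 2.106 m, P = 1.747 m (p = P/D = 0.829535); state ← (V=0, rpm=0)
throttle_to(1253): rpm ← 1253
set_airspeed(67.31): V ← 67.31 m/s
adjust_throttle(+1591): rpm ← 1253 +1591 = 2844
adjust_airspeed(-11.71): V ← 67.31 -11.71 = 55.6 m/s
final state: V = 55.6 m/s, rpm = 2844 → n = rpm/60 = 47.400000 rev/s
target J* = 0.3624; solve J* = V/(n·D) for n: n = V/(J*·D) = 55.6/(0.3624 × 2.106) = 72.849779 rev/s
rpm = 60·n = 4370.986711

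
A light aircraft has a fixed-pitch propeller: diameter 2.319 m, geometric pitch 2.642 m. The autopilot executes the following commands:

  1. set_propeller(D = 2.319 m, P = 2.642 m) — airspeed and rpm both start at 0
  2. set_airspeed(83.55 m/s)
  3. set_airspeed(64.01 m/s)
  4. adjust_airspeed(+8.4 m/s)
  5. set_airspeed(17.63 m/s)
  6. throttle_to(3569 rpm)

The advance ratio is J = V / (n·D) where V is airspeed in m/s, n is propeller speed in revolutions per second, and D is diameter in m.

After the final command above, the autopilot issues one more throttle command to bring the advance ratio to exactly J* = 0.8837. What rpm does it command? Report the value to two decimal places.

rpm = 516.18

set_propeller: D = 2.319 m, P = 2.642 m (p = P/D = 1.139284); state ← (V=0, rpm=0)
set_airspeed(83.55): V ← 83.55 m/s
set_airspeed(64.01): V ← 64.01 m/s
adjust_airspeed(+8.4): V ← 64.01 +8.4 = 72.41 m/s
set_airspeed(17.63): V ← 17.63 m/s
throttle_to(3569): rpm ← 3569
final state: V = 17.63 m/s, rpm = 3569 → n = rpm/60 = 59.483333 rev/s
target J* = 0.8837; solve J* = V/(n·D) for n: n = V/(J*·D) = 17.63/(0.8837 × 2.319) = 8.602936 rev/s
rpm = 60·n = 516.176180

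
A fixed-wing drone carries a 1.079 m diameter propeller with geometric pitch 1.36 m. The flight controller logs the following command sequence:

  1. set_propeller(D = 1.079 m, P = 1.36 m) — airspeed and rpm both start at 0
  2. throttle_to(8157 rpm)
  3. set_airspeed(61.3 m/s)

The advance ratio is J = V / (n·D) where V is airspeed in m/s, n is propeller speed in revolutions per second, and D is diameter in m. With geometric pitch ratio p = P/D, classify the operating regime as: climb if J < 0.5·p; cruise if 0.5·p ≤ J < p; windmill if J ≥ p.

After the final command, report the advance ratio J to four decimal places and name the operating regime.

set_propeller: D = 1.079 m, P = 1.36 m (p = P/D = 1.260426); state ← (V=0, rpm=0)
throttle_to(8157): rpm ← 8157
set_airspeed(61.3): V ← 61.3 m/s
final state: V = 61.3 m/s, rpm = 8157 → n = rpm/60 = 135.950000 rev/s
J = V / (n·D) = 61.3 / (135.950000 × 1.079) = 0.417888
regime bands: climb J<0.6302 | cruise [0.6302, 1.2604) | windmill J≥1.2604
J = 0.4179 → climb

J = 0.4179, regime = climb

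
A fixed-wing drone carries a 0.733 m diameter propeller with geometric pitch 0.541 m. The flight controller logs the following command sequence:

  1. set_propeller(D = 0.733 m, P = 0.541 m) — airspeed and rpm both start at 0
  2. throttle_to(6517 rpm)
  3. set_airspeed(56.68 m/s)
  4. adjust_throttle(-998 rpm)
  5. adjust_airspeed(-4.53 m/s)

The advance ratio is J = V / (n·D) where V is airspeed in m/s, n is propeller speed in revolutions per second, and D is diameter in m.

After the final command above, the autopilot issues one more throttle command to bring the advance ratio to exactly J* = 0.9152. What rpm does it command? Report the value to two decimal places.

set_propeller: D = 0.733 m, P = 0.541 m (p = P/D = 0.738063); state ← (V=0, rpm=0)
throttle_to(6517): rpm ← 6517
set_airspeed(56.68): V ← 56.68 m/s
adjust_throttle(-998): rpm ← 6517 -998 = 5519
adjust_airspeed(-4.53): V ← 56.68 -4.53 = 52.15 m/s
final state: V = 52.15 m/s, rpm = 5519 → n = rpm/60 = 91.983333 rev/s
target J* = 0.9152; solve J* = V/(n·D) for n: n = V/(J*·D) = 52.15/(0.9152 × 0.733) = 77.738172 rev/s
rpm = 60·n = 4664.290348

rpm = 4664.29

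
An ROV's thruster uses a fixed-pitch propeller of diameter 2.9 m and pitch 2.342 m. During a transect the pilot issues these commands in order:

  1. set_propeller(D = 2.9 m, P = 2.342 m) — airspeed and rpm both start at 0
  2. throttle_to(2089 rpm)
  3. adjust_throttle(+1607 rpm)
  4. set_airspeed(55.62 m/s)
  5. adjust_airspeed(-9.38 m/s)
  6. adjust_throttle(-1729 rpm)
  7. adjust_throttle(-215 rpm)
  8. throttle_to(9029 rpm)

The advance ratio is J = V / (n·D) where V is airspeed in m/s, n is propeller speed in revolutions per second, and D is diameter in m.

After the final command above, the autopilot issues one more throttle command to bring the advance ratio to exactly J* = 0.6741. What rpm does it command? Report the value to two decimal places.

set_propeller: D = 2.9 m, P = 2.342 m (p = P/D = 0.807586); state ← (V=0, rpm=0)
throttle_to(2089): rpm ← 2089
adjust_throttle(+1607): rpm ← 2089 +1607 = 3696
set_airspeed(55.62): V ← 55.62 m/s
adjust_airspeed(-9.38): V ← 55.62 -9.38 = 46.24 m/s
adjust_throttle(-1729): rpm ← 3696 -1729 = 1967
adjust_throttle(-215): rpm ← 1967 -215 = 1752
throttle_to(9029): rpm ← 9029
final state: V = 46.24 m/s, rpm = 9029 → n = rpm/60 = 150.483333 rev/s
target J* = 0.6741; solve J* = V/(n·D) for n: n = V/(J*·D) = 46.24/(0.6741 × 2.9) = 23.653505 rev/s
rpm = 60·n = 1419.210288

rpm = 1419.21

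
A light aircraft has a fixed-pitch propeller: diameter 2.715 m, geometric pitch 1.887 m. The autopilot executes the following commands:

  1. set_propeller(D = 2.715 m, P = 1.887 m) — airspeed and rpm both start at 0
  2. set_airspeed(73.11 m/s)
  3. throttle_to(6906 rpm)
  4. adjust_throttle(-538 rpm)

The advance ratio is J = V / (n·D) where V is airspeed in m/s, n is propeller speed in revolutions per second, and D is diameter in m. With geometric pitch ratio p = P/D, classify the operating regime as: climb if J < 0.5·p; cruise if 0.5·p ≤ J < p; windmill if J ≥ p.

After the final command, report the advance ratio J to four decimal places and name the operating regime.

set_propeller: D = 2.715 m, P = 1.887 m (p = P/D = 0.695028); state ← (V=0, rpm=0)
set_airspeed(73.11): V ← 73.11 m/s
throttle_to(6906): rpm ← 6906
adjust_throttle(-538): rpm ← 6906 -538 = 6368
final state: V = 73.11 m/s, rpm = 6368 → n = rpm/60 = 106.133333 rev/s
J = V / (n·D) = 73.11 / (106.133333 × 2.715) = 0.253720
regime bands: climb J<0.3475 | cruise [0.3475, 0.6950) | windmill J≥0.6950
J = 0.2537 → climb

J = 0.2537, regime = climb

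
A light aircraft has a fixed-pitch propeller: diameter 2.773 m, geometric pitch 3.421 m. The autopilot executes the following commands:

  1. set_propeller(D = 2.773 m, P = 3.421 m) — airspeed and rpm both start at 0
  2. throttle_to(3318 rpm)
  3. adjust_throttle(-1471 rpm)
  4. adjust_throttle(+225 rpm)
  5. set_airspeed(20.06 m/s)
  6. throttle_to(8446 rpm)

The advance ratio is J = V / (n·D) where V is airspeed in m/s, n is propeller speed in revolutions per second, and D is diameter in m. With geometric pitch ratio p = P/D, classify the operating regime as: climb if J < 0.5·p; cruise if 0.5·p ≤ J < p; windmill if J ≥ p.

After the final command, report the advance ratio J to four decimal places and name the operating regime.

set_propeller: D = 2.773 m, P = 3.421 m (p = P/D = 1.233682); state ← (V=0, rpm=0)
throttle_to(3318): rpm ← 3318
adjust_throttle(-1471): rpm ← 3318 -1471 = 1847
adjust_throttle(+225): rpm ← 1847 +225 = 2072
set_airspeed(20.06): V ← 20.06 m/s
throttle_to(8446): rpm ← 8446
final state: V = 20.06 m/s, rpm = 8446 → n = rpm/60 = 140.766667 rev/s
J = V / (n·D) = 20.06 / (140.766667 × 2.773) = 0.051390
regime bands: climb J<0.6168 | cruise [0.6168, 1.2337) | windmill J≥1.2337
J = 0.0514 → climb

J = 0.0514, regime = climb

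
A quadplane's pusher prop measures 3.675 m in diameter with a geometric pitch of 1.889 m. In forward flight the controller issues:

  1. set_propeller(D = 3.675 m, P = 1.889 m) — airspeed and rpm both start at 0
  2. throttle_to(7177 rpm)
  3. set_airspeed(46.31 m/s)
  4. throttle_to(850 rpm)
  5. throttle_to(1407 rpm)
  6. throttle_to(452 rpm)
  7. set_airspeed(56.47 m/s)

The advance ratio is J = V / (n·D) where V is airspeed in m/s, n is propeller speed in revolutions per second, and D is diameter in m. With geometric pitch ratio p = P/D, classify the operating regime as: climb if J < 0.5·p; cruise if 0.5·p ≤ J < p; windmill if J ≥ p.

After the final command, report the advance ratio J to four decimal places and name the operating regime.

set_propeller: D = 3.675 m, P = 1.889 m (p = P/D = 0.514014); state ← (V=0, rpm=0)
throttle_to(7177): rpm ← 7177
set_airspeed(46.31): V ← 46.31 m/s
throttle_to(850): rpm ← 850
throttle_to(1407): rpm ← 1407
throttle_to(452): rpm ← 452
set_airspeed(56.47): V ← 56.47 m/s
final state: V = 56.47 m/s, rpm = 452 → n = rpm/60 = 7.533333 rev/s
J = V / (n·D) = 56.47 / (7.533333 × 3.675) = 2.039733
regime bands: climb J<0.2570 | cruise [0.2570, 0.5140) | windmill J≥0.5140
J = 2.0397 → windmill

J = 2.0397, regime = windmill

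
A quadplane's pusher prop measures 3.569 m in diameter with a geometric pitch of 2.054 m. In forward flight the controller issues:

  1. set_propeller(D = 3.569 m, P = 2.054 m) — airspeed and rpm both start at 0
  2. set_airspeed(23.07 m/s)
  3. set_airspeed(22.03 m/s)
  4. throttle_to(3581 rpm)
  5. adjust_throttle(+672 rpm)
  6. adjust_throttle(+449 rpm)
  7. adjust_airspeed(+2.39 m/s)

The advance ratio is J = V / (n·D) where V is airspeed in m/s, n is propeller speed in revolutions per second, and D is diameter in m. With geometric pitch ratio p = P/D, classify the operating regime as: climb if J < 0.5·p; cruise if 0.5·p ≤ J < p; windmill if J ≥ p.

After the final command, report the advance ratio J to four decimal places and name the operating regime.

J = 0.0873, regime = climb

set_propeller: D = 3.569 m, P = 2.054 m (p = P/D = 0.575511); state ← (V=0, rpm=0)
set_airspeed(23.07): V ← 23.07 m/s
set_airspeed(22.03): V ← 22.03 m/s
throttle_to(3581): rpm ← 3581
adjust_throttle(+672): rpm ← 3581 +672 = 4253
adjust_throttle(+449): rpm ← 4253 +449 = 4702
adjust_airspeed(+2.39): V ← 22.03 +2.39 = 24.42 m/s
final state: V = 24.42 m/s, rpm = 4702 → n = rpm/60 = 78.366667 rev/s
J = V / (n·D) = 24.42 / (78.366667 × 3.569) = 0.087311
regime bands: climb J<0.2878 | cruise [0.2878, 0.5755) | windmill J≥0.5755
J = 0.0873 → climb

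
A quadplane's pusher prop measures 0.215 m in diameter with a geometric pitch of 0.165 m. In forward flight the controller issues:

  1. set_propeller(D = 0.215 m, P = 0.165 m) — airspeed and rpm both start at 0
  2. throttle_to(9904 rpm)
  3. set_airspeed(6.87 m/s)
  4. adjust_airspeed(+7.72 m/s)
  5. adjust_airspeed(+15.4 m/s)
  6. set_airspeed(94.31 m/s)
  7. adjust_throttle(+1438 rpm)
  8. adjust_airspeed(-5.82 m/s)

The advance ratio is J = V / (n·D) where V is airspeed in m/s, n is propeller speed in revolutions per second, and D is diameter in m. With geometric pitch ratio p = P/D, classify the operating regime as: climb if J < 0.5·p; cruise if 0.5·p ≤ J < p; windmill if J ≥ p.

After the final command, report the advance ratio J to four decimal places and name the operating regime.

J = 2.1773, regime = windmill

set_propeller: D = 0.215 m, P = 0.165 m (p = P/D = 0.767442); state ← (V=0, rpm=0)
throttle_to(9904): rpm ← 9904
set_airspeed(6.87): V ← 6.87 m/s
adjust_airspeed(+7.72): V ← 6.87 +7.72 = 14.59 m/s
adjust_airspeed(+15.4): V ← 14.59 +15.4 = 29.99 m/s
set_airspeed(94.31): V ← 94.31 m/s
adjust_throttle(+1438): rpm ← 9904 +1438 = 11342
adjust_airspeed(-5.82): V ← 94.31 -5.82 = 88.49 m/s
final state: V = 88.49 m/s, rpm = 11342 → n = rpm/60 = 189.033333 rev/s
J = V / (n·D) = 88.49 / (189.033333 × 0.215) = 2.177295
regime bands: climb J<0.3837 | cruise [0.3837, 0.7674) | windmill J≥0.7674
J = 2.1773 → windmill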